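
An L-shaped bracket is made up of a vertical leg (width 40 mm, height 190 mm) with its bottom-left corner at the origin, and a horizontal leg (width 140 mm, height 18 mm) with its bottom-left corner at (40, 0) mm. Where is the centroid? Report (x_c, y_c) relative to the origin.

vertical leg: A = 40 × 190 = 7600.00, centroid at (20.00, 95.00).
horizontal leg: A = 140 × 18 = 2520.00, centroid at (110.00, 9.00).
ΣA = 10120.00 mm², ΣAx_c = 429200.00 mm³, ΣAy_c = 744680.00 mm³.
x_c = 429200.00/10120.00 = 42.41 mm; y_c = 744680.00/10120.00 = 73.58 mm.

x_c = 42.41 mm, y_c = 73.58 mm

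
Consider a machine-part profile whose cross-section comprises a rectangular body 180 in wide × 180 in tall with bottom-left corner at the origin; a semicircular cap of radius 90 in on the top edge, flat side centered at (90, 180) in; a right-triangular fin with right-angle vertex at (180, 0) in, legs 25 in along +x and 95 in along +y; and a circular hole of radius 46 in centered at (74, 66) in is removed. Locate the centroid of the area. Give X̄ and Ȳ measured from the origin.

rectangular body: A = 180 × 180 = 32400.00, centroid at (90.00, 90.00).
semicircular top: A = ½π·90² = 12723.45, centroid at (90.00, 218.20).
triangular fin: A = ½·25·95 = 1187.50, centroid at (188.33, 31.67).
hole: A = −π·46² = -6647.61, centroid at (74.00, 66.00).
ΣA = 39663.34 in²
ΣAX̄ = (32400.00)(90.00) + (12723.45)(90.00) + (1187.50)(188.33) + (-6647.61)(74.00) = 3792833.21 in³
ΣAȲ = (32400.00)(90.00) + (12723.45)(218.20) + (1187.50)(31.67) + (-6647.61)(66.00) = 5291082.95 in³
X̄ = 3792833.21 / 39663.34 = 95.63 in
Ȳ = 5291082.95 / 39663.34 = 133.40 in

X̄ = 95.63 in, Ȳ = 133.40 in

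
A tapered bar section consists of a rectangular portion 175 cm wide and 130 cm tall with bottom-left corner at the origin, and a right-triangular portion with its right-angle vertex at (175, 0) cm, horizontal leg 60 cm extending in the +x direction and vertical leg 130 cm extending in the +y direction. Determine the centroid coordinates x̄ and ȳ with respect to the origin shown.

rectangular portion: A = 175 × 130 = 22750.00, centroid at (87.50, 65.00).
triangular portion: A = ½·60·130 = 3900.00, centroid at (195.00, 43.33).
ΣA = 26650.00 cm², ΣAx̄ = 2751125.00 cm³, ΣAȳ = 1647750.00 cm³.
x̄ = 2751125.00/26650.00 = 103.23 cm; ȳ = 1647750.00/26650.00 = 61.83 cm.

x̄ = 103.23 cm, ȳ = 61.83 cm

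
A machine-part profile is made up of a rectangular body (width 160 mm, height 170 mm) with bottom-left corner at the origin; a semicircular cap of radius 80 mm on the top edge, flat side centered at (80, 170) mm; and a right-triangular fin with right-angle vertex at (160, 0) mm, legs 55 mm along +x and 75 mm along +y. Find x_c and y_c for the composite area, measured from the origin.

Part | A | x̄ᵢ | ȳᵢ | A·x̄ᵢ | A·ȳᵢ
rectangular body | 27200.00 | 80.00 | 85.00 | 2176000.00 | 2312000.00
semicircular top | 10053.10 | 80.00 | 203.95 | 804247.72 | 2050359.74
triangular fin | 2062.50 | 178.33 | 25.00 | 367812.50 | 51562.50
Σ | 39315.60 |  |  | 3348060.22 | 4413922.24
x_c = 3348060.22 / 39315.60 = 85.16 mm
y_c = 4413922.24 / 39315.60 = 112.27 mm

x_c = 85.16 mm, y_c = 112.27 mm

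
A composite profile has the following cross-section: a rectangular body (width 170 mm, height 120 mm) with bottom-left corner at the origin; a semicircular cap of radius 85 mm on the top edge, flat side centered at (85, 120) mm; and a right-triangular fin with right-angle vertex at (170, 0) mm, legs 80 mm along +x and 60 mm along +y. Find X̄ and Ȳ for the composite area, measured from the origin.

rectangular body: A = 170 × 120 = 20400.00, centroid at (85.00, 60.00).
semicircular top: A = ½π·85² = 11349.00, centroid at (85.00, 156.08).
triangular fin: A = ½·80·60 = 2400.00, centroid at (196.67, 20.00).
ΣA = 34149.00 mm²
ΣAX̄ = (20400.00)(85.00) + (11349.00)(85.00) + (2400.00)(196.67) = 3170665.29 mm³
ΣAȲ = (20400.00)(60.00) + (11349.00)(156.08) + (2400.00)(20.00) = 3043297.08 mm³
X̄ = 3170665.29 / 34149.00 = 92.85 mm
Ȳ = 3043297.08 / 34149.00 = 89.12 mm

X̄ = 92.85 mm, Ȳ = 89.12 mm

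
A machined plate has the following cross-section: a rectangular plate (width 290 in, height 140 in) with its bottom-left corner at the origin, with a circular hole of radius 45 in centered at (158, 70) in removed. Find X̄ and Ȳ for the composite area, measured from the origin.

plate: A = 290 × 140 = 40600.00, centroid at (145.00, 70.00).
hole: A = −π·45² = -6361.73, centroid at (158.00, 70.00).
ΣA = 34238.27 in²
ΣAX̄ = (40600.00)(145.00) + (-6361.73)(158.00) = 4881847.43 in³
ΣAȲ = (40600.00)(70.00) + (-6361.73)(70.00) = 2396679.24 in³
X̄ = 4881847.43 / 34238.27 = 142.58 in
Ȳ = 2396679.24 / 34238.27 = 70.00 in

X̄ = 142.58 in, Ȳ = 70.00 in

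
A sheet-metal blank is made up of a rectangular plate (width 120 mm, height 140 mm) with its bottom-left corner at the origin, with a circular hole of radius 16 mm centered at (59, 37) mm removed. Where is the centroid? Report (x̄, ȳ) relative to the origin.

Part | A | x̄ᵢ | ȳᵢ | A·x̄ᵢ | A·ȳᵢ
plate | 16800.00 | 60.00 | 70.00 | 1008000.00 | 1176000.00
hole | -804.25 | 59.00 | 37.00 | -47450.62 | -29757.17
Σ | 15995.75 |  |  | 960549.38 | 1146242.83
x̄ = 960549.38 / 15995.75 = 60.05 mm
ȳ = 1146242.83 / 15995.75 = 71.66 mm

x̄ = 60.05 mm, ȳ = 71.66 mm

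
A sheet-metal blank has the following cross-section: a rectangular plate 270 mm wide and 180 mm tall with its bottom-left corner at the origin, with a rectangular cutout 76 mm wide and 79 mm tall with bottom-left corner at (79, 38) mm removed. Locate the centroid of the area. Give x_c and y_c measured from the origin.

x_c = 137.54 mm, y_c = 91.76 mm

plate: A = 270 × 180 = 48600.00, centroid at (135.00, 90.00).
hole: A = −(76 × 79) = -6004.00, centroid at (117.00, 77.50).
ΣA = 42596.00 mm², ΣAx_c = 5858532.00 mm³, ΣAy_c = 3908690.00 mm³.
x_c = 5858532.00/42596.00 = 137.54 mm; y_c = 3908690.00/42596.00 = 91.76 mm.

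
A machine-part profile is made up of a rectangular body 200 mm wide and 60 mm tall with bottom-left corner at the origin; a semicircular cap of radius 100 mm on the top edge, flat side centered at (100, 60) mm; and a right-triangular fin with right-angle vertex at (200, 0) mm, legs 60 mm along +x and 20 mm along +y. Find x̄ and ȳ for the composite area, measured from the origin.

Part | A | x̄ᵢ | ȳᵢ | A·x̄ᵢ | A·ȳᵢ
rectangular body | 12000.00 | 100.00 | 30.00 | 1200000.00 | 360000.00
semicircular top | 15707.96 | 100.00 | 102.44 | 1570796.33 | 1609144.46
triangular fin | 600.00 | 220.00 | 6.67 | 132000.00 | 4000.00
Σ | 28307.96 |  |  | 2902796.33 | 1973144.46
x̄ = 2902796.33 / 28307.96 = 102.54 mm
ȳ = 1973144.46 / 28307.96 = 69.70 mm

x̄ = 102.54 mm, ȳ = 69.70 mm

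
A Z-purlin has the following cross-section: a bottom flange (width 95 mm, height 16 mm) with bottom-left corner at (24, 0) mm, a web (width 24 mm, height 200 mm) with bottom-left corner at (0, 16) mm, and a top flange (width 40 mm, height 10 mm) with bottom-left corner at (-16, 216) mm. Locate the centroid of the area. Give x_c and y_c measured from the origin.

bottom flange: A = 95 × 16 = 1520.00, centroid at (71.50, 8.00).
web: A = 24 × 200 = 4800.00, centroid at (12.00, 116.00).
top flange: A = 40 × 10 = 400.00, centroid at (4.00, 221.00).
ΣA = 6720.00 mm²
ΣAx_c = (1520.00)(71.50) + (4800.00)(12.00) + (400.00)(4.00) = 167880.00 mm³
ΣAy_c = (1520.00)(8.00) + (4800.00)(116.00) + (400.00)(221.00) = 657360.00 mm³
x_c = 167880.00 / 6720.00 = 24.98 mm
y_c = 657360.00 / 6720.00 = 97.82 mm

x_c = 24.98 mm, y_c = 97.82 mm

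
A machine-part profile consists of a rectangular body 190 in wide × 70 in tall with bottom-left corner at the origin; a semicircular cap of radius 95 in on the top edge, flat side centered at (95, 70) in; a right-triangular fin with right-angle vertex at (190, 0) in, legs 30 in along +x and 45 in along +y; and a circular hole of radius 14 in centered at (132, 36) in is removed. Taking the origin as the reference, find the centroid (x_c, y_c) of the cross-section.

x_c = 96.75 in, y_c = 73.26 in

rectangular body: A = 190 × 70 = 13300.00, centroid at (95.00, 35.00).
semicircular top: A = ½π·95² = 14176.44, centroid at (95.00, 110.32).
triangular fin: A = ½·30·45 = 675.00, centroid at (200.00, 15.00).
hole: A = −π·14² = -615.75, centroid at (132.00, 36.00).
ΣA = 27535.68 in², ΣAx_c = 2663982.22 in³, ΣAy_c = 2017391.84 in³.
x_c = 2663982.22/27535.68 = 96.75 in; y_c = 2017391.84/27535.68 = 73.26 in.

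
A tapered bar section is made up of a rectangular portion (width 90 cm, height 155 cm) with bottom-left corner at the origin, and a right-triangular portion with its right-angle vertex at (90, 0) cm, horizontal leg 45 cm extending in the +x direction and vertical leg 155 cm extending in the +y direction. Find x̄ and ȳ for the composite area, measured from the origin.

x̄ = 57.00 cm, ȳ = 72.33 cm

Part | A | x̄ᵢ | ȳᵢ | A·x̄ᵢ | A·ȳᵢ
rectangular portion | 13950.00 | 45.00 | 77.50 | 627750.00 | 1081125.00
triangular portion | 3487.50 | 105.00 | 51.67 | 366187.50 | 180187.50
Σ | 17437.50 |  |  | 993937.50 | 1261312.50
x̄ = 993937.50 / 17437.50 = 57.00 cm
ȳ = 1261312.50 / 17437.50 = 72.33 cm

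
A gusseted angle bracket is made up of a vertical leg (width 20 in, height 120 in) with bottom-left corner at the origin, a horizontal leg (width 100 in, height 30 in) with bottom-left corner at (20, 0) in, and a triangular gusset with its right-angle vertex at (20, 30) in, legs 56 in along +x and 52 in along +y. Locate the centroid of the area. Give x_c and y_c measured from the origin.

Part | A | x̄ᵢ | ȳᵢ | A·x̄ᵢ | A·ȳᵢ
vertical leg | 2400.00 | 10.00 | 60.00 | 24000.00 | 144000.00
horizontal leg | 3000.00 | 70.00 | 15.00 | 210000.00 | 45000.00
gusset | 1456.00 | 38.67 | 47.33 | 56298.67 | 68917.33
Σ | 6856.00 |  |  | 290298.67 | 257917.33
x_c = 290298.67 / 6856.00 = 42.34 in
y_c = 257917.33 / 6856.00 = 37.62 in

x_c = 42.34 in, y_c = 37.62 in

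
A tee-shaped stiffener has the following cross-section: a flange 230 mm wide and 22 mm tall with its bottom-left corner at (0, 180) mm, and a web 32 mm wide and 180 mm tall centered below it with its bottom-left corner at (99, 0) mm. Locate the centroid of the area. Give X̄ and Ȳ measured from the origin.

web: A = 32 × 180 = 5760.00, centroid at (115.00, 90.00).
flange: A = 230 × 22 = 5060.00, centroid at (115.00, 191.00).
ΣA = 10820.00 mm²
ΣAX̄ = (5760.00)(115.00) + (5060.00)(115.00) = 1244300.00 mm³
ΣAȲ = (5760.00)(90.00) + (5060.00)(191.00) = 1484860.00 mm³
X̄ = 1244300.00 / 10820.00 = 115.00 mm
Ȳ = 1484860.00 / 10820.00 = 137.23 mm

X̄ = 115.00 mm, Ȳ = 137.23 mm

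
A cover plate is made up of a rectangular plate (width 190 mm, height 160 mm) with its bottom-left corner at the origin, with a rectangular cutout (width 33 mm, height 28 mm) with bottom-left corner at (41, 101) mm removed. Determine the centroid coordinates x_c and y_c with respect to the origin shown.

plate: A = 190 × 160 = 30400.00, centroid at (95.00, 80.00).
hole: A = −(33 × 28) = -924.00, centroid at (57.50, 115.00).
ΣA = 29476.00 mm²
ΣAx_c = (30400.00)(95.00) + (-924.00)(57.50) = 2834870.00 mm³
ΣAy_c = (30400.00)(80.00) + (-924.00)(115.00) = 2325740.00 mm³
x_c = 2834870.00 / 29476.00 = 96.18 mm
y_c = 2325740.00 / 29476.00 = 78.90 mm

x_c = 96.18 mm, y_c = 78.90 mm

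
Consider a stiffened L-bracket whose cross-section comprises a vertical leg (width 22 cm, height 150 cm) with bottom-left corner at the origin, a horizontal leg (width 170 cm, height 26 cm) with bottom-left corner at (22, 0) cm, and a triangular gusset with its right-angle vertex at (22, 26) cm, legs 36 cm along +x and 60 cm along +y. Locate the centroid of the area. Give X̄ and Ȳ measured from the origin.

vertical leg: A = 22 × 150 = 3300.00, centroid at (11.00, 75.00).
horizontal leg: A = 170 × 26 = 4420.00, centroid at (107.00, 13.00).
gusset: A = ½·36·60 = 1080.00, centroid at (34.00, 46.00).
ΣA = 8800.00 cm², ΣAX̄ = 545960.00 cm³, ΣAȲ = 354640.00 cm³.
X̄ = 545960.00/8800.00 = 62.04 cm; Ȳ = 354640.00/8800.00 = 40.30 cm.

X̄ = 62.04 cm, Ȳ = 40.30 cm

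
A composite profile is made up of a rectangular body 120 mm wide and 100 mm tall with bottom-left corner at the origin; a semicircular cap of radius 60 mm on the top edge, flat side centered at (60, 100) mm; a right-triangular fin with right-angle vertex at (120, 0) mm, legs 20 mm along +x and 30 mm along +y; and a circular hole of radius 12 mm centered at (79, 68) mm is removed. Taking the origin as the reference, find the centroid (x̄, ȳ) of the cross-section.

x̄ = 60.65 mm, ȳ = 73.23 mm

rectangular body: A = 120 × 100 = 12000.00, centroid at (60.00, 50.00).
semicircular top: A = ½π·60² = 5654.87, centroid at (60.00, 125.46).
triangular fin: A = ½·20·30 = 300.00, centroid at (126.67, 10.00).
hole: A = −π·12² = -452.39, centroid at (79.00, 68.00).
ΣA = 17502.48 mm², ΣAx̄ = 1061553.25 mm³, ΣAȳ = 1281724.20 mm³.
x̄ = 1061553.25/17502.48 = 60.65 mm; ȳ = 1281724.20/17502.48 = 73.23 mm.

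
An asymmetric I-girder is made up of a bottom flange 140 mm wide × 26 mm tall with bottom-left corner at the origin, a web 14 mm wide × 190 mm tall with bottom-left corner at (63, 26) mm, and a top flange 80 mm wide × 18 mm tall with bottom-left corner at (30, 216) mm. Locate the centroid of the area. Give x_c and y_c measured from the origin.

x_c = 70.00 mm, y_c = 89.56 mm

bottom flange: A = 140 × 26 = 3640.00, centroid at (70.00, 13.00).
web: A = 14 × 190 = 2660.00, centroid at (70.00, 121.00).
top flange: A = 80 × 18 = 1440.00, centroid at (70.00, 225.00).
ΣA = 7740.00 mm²
ΣAx_c = (3640.00)(70.00) + (2660.00)(70.00) + (1440.00)(70.00) = 541800.00 mm³
ΣAy_c = (3640.00)(13.00) + (2660.00)(121.00) + (1440.00)(225.00) = 693180.00 mm³
x_c = 541800.00 / 7740.00 = 70.00 mm
y_c = 693180.00 / 7740.00 = 89.56 mm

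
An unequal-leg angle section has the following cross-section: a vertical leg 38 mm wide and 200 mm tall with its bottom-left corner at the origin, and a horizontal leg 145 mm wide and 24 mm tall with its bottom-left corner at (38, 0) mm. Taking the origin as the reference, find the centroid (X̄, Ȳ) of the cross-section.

X̄ = 47.74 mm, Ȳ = 72.36 mm

Part | A | x̄ᵢ | ȳᵢ | A·x̄ᵢ | A·ȳᵢ
vertical leg | 7600.00 | 19.00 | 100.00 | 144400.00 | 760000.00
horizontal leg | 3480.00 | 110.50 | 12.00 | 384540.00 | 41760.00
Σ | 11080.00 |  |  | 528940.00 | 801760.00
X̄ = 528940.00 / 11080.00 = 47.74 mm
Ȳ = 801760.00 / 11080.00 = 72.36 mm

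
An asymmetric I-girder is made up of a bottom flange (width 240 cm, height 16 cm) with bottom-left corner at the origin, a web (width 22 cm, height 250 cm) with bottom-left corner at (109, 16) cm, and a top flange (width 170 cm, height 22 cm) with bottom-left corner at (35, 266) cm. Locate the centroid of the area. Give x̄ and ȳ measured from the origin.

Part | A | x̄ᵢ | ȳᵢ | A·x̄ᵢ | A·ȳᵢ
bottom flange | 3840.00 | 120.00 | 8.00 | 460800.00 | 30720.00
web | 5500.00 | 120.00 | 141.00 | 660000.00 | 775500.00
top flange | 3740.00 | 120.00 | 277.00 | 448800.00 | 1035980.00
Σ | 13080.00 |  |  | 1569600.00 | 1842200.00
x̄ = 1569600.00 / 13080.00 = 120.00 cm
ȳ = 1842200.00 / 13080.00 = 140.84 cm

x̄ = 120.00 cm, ȳ = 140.84 cm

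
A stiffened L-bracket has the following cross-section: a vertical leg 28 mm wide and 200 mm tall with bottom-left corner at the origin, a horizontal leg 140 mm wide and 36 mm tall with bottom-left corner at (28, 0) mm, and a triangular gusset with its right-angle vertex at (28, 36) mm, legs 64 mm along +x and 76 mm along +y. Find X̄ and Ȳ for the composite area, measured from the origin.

vertical leg: A = 28 × 200 = 5600.00, centroid at (14.00, 100.00).
horizontal leg: A = 140 × 36 = 5040.00, centroid at (98.00, 18.00).
gusset: A = ½·64·76 = 2432.00, centroid at (49.33, 61.33).
ΣA = 13072.00 mm², ΣAX̄ = 692298.67 mm³, ΣAȲ = 799882.67 mm³.
X̄ = 692298.67/13072.00 = 52.96 mm; Ȳ = 799882.67/13072.00 = 61.19 mm.

X̄ = 52.96 mm, Ȳ = 61.19 mm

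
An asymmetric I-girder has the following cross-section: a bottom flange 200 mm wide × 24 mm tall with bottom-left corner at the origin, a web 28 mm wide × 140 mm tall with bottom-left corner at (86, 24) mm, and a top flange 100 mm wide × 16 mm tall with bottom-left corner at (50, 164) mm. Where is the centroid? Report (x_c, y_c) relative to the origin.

bottom flange: A = 200 × 24 = 4800.00, centroid at (100.00, 12.00).
web: A = 28 × 140 = 3920.00, centroid at (100.00, 94.00).
top flange: A = 100 × 16 = 1600.00, centroid at (100.00, 172.00).
ΣA = 10320.00 mm², ΣAx_c = 1032000.00 mm³, ΣAy_c = 701280.00 mm³.
x_c = 1032000.00/10320.00 = 100.00 mm; y_c = 701280.00/10320.00 = 67.95 mm.

x_c = 100.00 mm, y_c = 67.95 mm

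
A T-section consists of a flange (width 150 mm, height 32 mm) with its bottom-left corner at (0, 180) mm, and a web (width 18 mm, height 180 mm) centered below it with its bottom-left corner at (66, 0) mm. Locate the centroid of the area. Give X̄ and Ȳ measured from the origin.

X̄ = 75.00 mm, Ȳ = 153.28 mm

web: A = 18 × 180 = 3240.00, centroid at (75.00, 90.00).
flange: A = 150 × 32 = 4800.00, centroid at (75.00, 196.00).
ΣA = 8040.00 mm², ΣAX̄ = 603000.00 mm³, ΣAȲ = 1232400.00 mm³.
X̄ = 603000.00/8040.00 = 75.00 mm; Ȳ = 1232400.00/8040.00 = 153.28 mm.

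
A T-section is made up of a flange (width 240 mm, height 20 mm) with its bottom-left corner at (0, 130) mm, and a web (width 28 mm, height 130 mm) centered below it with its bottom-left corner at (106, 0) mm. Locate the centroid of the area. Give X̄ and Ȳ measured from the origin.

Part | A | x̄ᵢ | ȳᵢ | A·x̄ᵢ | A·ȳᵢ
web | 3640.00 | 120.00 | 65.00 | 436800.00 | 236600.00
flange | 4800.00 | 120.00 | 140.00 | 576000.00 | 672000.00
Σ | 8440.00 |  |  | 1012800.00 | 908600.00
X̄ = 1012800.00 / 8440.00 = 120.00 mm
Ȳ = 908600.00 / 8440.00 = 107.65 mm

X̄ = 120.00 mm, Ȳ = 107.65 mm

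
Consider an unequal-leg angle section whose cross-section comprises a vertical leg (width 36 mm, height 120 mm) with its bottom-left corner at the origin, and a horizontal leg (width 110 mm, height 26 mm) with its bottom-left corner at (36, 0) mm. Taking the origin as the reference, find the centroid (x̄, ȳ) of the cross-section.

x̄ = 47.08 mm, ȳ = 41.28 mm

vertical leg: A = 36 × 120 = 4320.00, centroid at (18.00, 60.00).
horizontal leg: A = 110 × 26 = 2860.00, centroid at (91.00, 13.00).
ΣA = 7180.00 mm², ΣAx̄ = 338020.00 mm³, ΣAȳ = 296380.00 mm³.
x̄ = 338020.00/7180.00 = 47.08 mm; ȳ = 296380.00/7180.00 = 41.28 mm.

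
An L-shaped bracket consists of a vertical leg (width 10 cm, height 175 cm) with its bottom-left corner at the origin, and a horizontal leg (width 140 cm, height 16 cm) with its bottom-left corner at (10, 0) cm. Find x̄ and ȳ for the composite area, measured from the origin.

vertical leg: A = 10 × 175 = 1750.00, centroid at (5.00, 87.50).
horizontal leg: A = 140 × 16 = 2240.00, centroid at (80.00, 8.00).
ΣA = 3990.00 cm², ΣAx̄ = 187950.00 cm³, ΣAȳ = 171045.00 cm³.
x̄ = 187950.00/3990.00 = 47.11 cm; ȳ = 171045.00/3990.00 = 42.87 cm.

x̄ = 47.11 cm, ȳ = 42.87 cm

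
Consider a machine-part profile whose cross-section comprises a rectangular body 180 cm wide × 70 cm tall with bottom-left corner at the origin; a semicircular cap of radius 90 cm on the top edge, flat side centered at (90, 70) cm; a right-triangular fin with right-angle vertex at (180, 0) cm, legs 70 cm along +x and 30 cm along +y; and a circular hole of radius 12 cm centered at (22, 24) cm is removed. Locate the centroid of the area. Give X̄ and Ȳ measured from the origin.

X̄ = 95.78 cm, Ȳ = 70.11 cm

Part | A | x̄ᵢ | ȳᵢ | A·x̄ᵢ | A·ȳᵢ
rectangular body | 12600.00 | 90.00 | 35.00 | 1134000.00 | 441000.00
semicircular top | 12723.45 | 90.00 | 108.20 | 1145110.52 | 1376641.52
triangular fin | 1050.00 | 203.33 | 10.00 | 213500.00 | 10500.00
hole | -452.39 | 22.00 | 24.00 | -9952.57 | -10857.34
Σ | 25921.06 |  |  | 2482657.96 | 1817284.17
X̄ = 2482657.96 / 25921.06 = 95.78 cm
Ȳ = 1817284.17 / 25921.06 = 70.11 cm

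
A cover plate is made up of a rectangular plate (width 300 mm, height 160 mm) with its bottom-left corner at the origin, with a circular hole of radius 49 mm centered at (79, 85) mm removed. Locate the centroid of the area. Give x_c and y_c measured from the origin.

plate: A = 300 × 160 = 48000.00, centroid at (150.00, 80.00).
hole: A = −π·49² = -7542.96, centroid at (79.00, 85.00).
ΣA = 40457.04 mm², ΣAx_c = 6604105.85 mm³, ΣAy_c = 3198848.06 mm³.
x_c = 6604105.85/40457.04 = 163.24 mm; y_c = 3198848.06/40457.04 = 79.07 mm.

x_c = 163.24 mm, y_c = 79.07 mm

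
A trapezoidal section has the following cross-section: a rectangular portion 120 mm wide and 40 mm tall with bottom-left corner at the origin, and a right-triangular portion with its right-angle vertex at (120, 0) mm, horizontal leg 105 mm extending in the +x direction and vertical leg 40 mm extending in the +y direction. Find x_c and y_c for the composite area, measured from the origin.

x_c = 88.91 mm, y_c = 17.97 mm

Part | A | x̄ᵢ | ȳᵢ | A·x̄ᵢ | A·ȳᵢ
rectangular portion | 4800.00 | 60.00 | 20.00 | 288000.00 | 96000.00
triangular portion | 2100.00 | 155.00 | 13.33 | 325500.00 | 28000.00
Σ | 6900.00 |  |  | 613500.00 | 124000.00
x_c = 613500.00 / 6900.00 = 88.91 mm
y_c = 124000.00 / 6900.00 = 17.97 mm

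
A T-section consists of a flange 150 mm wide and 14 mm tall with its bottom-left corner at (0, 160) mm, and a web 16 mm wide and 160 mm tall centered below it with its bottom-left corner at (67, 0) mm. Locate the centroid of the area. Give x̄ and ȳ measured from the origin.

Part | A | x̄ᵢ | ȳᵢ | A·x̄ᵢ | A·ȳᵢ
web | 2560.00 | 75.00 | 80.00 | 192000.00 | 204800.00
flange | 2100.00 | 75.00 | 167.00 | 157500.00 | 350700.00
Σ | 4660.00 |  |  | 349500.00 | 555500.00
x̄ = 349500.00 / 4660.00 = 75.00 mm
ȳ = 555500.00 / 4660.00 = 119.21 mm

x̄ = 75.00 mm, ȳ = 119.21 mm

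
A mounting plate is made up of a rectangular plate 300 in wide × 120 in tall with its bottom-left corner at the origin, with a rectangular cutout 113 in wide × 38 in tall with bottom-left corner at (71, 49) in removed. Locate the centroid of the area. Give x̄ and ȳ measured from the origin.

x̄ = 153.05 in, ȳ = 58.92 in

plate: A = 300 × 120 = 36000.00, centroid at (150.00, 60.00).
hole: A = −(113 × 38) = -4294.00, centroid at (127.50, 68.00).
ΣA = 31706.00 in², ΣAx̄ = 4852515.00 in³, ΣAȳ = 1868008.00 in³.
x̄ = 4852515.00/31706.00 = 153.05 in; ȳ = 1868008.00/31706.00 = 58.92 in.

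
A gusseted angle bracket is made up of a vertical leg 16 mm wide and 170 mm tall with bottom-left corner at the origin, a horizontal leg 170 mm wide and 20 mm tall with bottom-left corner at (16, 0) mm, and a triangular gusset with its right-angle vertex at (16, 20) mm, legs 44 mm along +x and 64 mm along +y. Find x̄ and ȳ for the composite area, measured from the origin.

vertical leg: A = 16 × 170 = 2720.00, centroid at (8.00, 85.00).
horizontal leg: A = 170 × 20 = 3400.00, centroid at (101.00, 10.00).
gusset: A = ½·44·64 = 1408.00, centroid at (30.67, 41.33).
ΣA = 7528.00 mm², ΣAx̄ = 408338.67 mm³, ΣAȳ = 323397.33 mm³.
x̄ = 408338.67/7528.00 = 54.24 mm; ȳ = 323397.33/7528.00 = 42.96 mm.

x̄ = 54.24 mm, ȳ = 42.96 mm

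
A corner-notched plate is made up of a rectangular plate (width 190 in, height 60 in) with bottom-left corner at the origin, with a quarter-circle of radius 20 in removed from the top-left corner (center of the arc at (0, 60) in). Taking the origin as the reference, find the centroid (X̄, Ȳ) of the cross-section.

plate: A = 190 × 60 = 11400.00, centroid at (95.00, 30.00).
removed quarter-circle: A = −¼π·20² = -314.16, centroid at (8.49, 51.51).
ΣA = 11085.84 in², ΣAX̄ = 1080333.33 in³, ΣAȲ = 325817.11 in³.
X̄ = 1080333.33/11085.84 = 97.45 in; Ȳ = 325817.11/11085.84 = 29.39 in.

X̄ = 97.45 in, Ȳ = 29.39 in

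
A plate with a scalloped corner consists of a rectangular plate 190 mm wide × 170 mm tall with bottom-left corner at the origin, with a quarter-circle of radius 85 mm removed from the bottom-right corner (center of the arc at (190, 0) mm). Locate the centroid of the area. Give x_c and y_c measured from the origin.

plate: A = 190 × 170 = 32300.00, centroid at (95.00, 85.00).
removed quarter-circle: A = −¼π·85² = -5674.50, centroid at (153.92, 36.08).
ΣA = 26625.50 mm²
ΣAx_c = (32300.00)(95.00) + (-5674.50)(153.92) = 2195053.00 mm³
ΣAy_c = (32300.00)(85.00) + (-5674.50)(36.08) = 2540791.67 mm³
x_c = 2195053.00 / 26625.50 = 82.44 mm
y_c = 2540791.67 / 26625.50 = 95.43 mm

x_c = 82.44 mm, y_c = 95.43 mm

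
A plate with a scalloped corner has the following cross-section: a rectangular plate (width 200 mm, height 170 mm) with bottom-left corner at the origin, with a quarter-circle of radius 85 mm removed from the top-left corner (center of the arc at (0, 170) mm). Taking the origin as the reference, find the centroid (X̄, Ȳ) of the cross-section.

X̄ = 112.81 mm, Ȳ = 75.20 mm

plate: A = 200 × 170 = 34000.00, centroid at (100.00, 85.00).
removed quarter-circle: A = −¼π·85² = -5674.50, centroid at (36.08, 133.92).
ΣA = 28325.50 mm², ΣAX̄ = 3195291.67 mm³, ΣAȲ = 2130043.04 mm³.
X̄ = 3195291.67/28325.50 = 112.81 mm; Ȳ = 2130043.04/28325.50 = 75.20 mm.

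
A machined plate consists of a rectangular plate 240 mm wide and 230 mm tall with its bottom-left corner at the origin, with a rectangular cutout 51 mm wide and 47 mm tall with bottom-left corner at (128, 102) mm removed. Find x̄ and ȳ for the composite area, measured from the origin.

x̄ = 118.48 mm, ȳ = 114.52 mm

plate: A = 240 × 230 = 55200.00, centroid at (120.00, 115.00).
hole: A = −(51 × 47) = -2397.00, centroid at (153.50, 125.50).
ΣA = 52803.00 mm², ΣAx̄ = 6256060.50 mm³, ΣAȳ = 6047176.50 mm³.
x̄ = 6256060.50/52803.00 = 118.48 mm; ȳ = 6047176.50/52803.00 = 114.52 mm.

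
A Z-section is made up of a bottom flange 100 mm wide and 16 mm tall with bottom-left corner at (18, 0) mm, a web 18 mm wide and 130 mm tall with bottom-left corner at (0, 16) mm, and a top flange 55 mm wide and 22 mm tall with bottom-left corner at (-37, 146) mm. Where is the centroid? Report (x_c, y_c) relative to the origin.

x_c = 22.98 mm, y_c = 76.18 mm

bottom flange: A = 100 × 16 = 1600.00, centroid at (68.00, 8.00).
web: A = 18 × 130 = 2340.00, centroid at (9.00, 81.00).
top flange: A = 55 × 22 = 1210.00, centroid at (-9.50, 157.00).
ΣA = 5150.00 mm²
ΣAx_c = (1600.00)(68.00) + (2340.00)(9.00) + (1210.00)(-9.50) = 118365.00 mm³
ΣAy_c = (1600.00)(8.00) + (2340.00)(81.00) + (1210.00)(157.00) = 392310.00 mm³
x_c = 118365.00 / 5150.00 = 22.98 mm
y_c = 392310.00 / 5150.00 = 76.18 mm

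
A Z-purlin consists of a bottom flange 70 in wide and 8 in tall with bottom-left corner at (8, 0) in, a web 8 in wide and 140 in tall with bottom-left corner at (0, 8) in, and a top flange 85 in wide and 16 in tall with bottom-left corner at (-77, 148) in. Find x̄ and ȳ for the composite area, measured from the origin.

Part | A | x̄ᵢ | ȳᵢ | A·x̄ᵢ | A·ȳᵢ
bottom flange | 560.00 | 43.00 | 4.00 | 24080.00 | 2240.00
web | 1120.00 | 4.00 | 78.00 | 4480.00 | 87360.00
top flange | 1360.00 | -34.50 | 156.00 | -46920.00 | 212160.00
Σ | 3040.00 |  |  | -18360.00 | 301760.00
x̄ = -18360.00 / 3040.00 = -6.04 in
ȳ = 301760.00 / 3040.00 = 99.26 in

x̄ = -6.04 in, ȳ = 99.26 in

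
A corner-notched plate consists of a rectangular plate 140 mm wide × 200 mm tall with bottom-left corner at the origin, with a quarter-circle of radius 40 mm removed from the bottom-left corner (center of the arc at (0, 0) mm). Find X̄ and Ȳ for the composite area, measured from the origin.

Part | A | x̄ᵢ | ȳᵢ | A·x̄ᵢ | A·ȳᵢ
plate | 28000.00 | 70.00 | 100.00 | 1960000.00 | 2800000.00
removed quarter-circle | -1256.64 | 16.98 | 16.98 | -21333.33 | -21333.33
Σ | 26743.36 |  |  | 1938666.67 | 2778666.67
X̄ = 1938666.67 / 26743.36 = 72.49 mm
Ȳ = 2778666.67 / 26743.36 = 103.90 mm

X̄ = 72.49 mm, Ȳ = 103.90 mm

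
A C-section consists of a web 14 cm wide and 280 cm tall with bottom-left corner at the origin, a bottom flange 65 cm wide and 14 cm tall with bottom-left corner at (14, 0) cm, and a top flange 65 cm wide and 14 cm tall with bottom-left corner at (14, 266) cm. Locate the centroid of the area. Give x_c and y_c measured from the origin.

x_c = 19.52 cm, y_c = 140.00 cm

web: A = 14 × 280 = 3920.00, centroid at (7.00, 140.00).
bottom flange: A = 65 × 14 = 910.00, centroid at (46.50, 7.00).
top flange: A = 65 × 14 = 910.00, centroid at (46.50, 273.00).
ΣA = 5740.00 cm², ΣAx_c = 112070.00 cm³, ΣAy_c = 803600.00 cm³.
x_c = 112070.00/5740.00 = 19.52 cm; y_c = 803600.00/5740.00 = 140.00 cm.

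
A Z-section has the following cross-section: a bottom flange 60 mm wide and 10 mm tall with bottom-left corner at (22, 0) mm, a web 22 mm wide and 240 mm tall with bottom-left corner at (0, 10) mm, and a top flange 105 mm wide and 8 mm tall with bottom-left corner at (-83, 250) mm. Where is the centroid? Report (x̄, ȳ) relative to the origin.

x̄ = 9.47 mm, ȳ = 134.34 mm

bottom flange: A = 60 × 10 = 600.00, centroid at (52.00, 5.00).
web: A = 22 × 240 = 5280.00, centroid at (11.00, 130.00).
top flange: A = 105 × 8 = 840.00, centroid at (-30.50, 254.00).
ΣA = 6720.00 mm², ΣAx̄ = 63660.00 mm³, ΣAȳ = 902760.00 mm³.
x̄ = 63660.00/6720.00 = 9.47 mm; ȳ = 902760.00/6720.00 = 134.34 mm.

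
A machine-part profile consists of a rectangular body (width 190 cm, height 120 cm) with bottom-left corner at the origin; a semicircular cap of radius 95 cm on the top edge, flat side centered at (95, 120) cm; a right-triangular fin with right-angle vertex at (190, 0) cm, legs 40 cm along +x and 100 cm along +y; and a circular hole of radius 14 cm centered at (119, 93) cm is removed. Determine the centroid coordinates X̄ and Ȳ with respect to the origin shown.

X̄ = 100.26 cm, Ȳ = 95.15 cm

rectangular body: A = 190 × 120 = 22800.00, centroid at (95.00, 60.00).
semicircular top: A = ½π·95² = 14176.44, centroid at (95.00, 160.32).
triangular fin: A = ½·40·100 = 2000.00, centroid at (203.33, 33.33).
hole: A = −π·14² = -615.75, centroid at (119.00, 93.00).
ΣA = 38360.68 cm², ΣAX̄ = 3846153.66 cm³, ΣAȲ = 3650157.47 cm³.
X̄ = 3846153.66/38360.68 = 100.26 cm; Ȳ = 3650157.47/38360.68 = 95.15 cm.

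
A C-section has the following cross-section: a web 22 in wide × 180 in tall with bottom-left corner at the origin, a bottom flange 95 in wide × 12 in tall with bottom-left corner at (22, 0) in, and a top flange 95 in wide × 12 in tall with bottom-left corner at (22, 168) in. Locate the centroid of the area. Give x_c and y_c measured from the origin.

x_c = 32.38 in, y_c = 90.00 in

web: A = 22 × 180 = 3960.00, centroid at (11.00, 90.00).
bottom flange: A = 95 × 12 = 1140.00, centroid at (69.50, 6.00).
top flange: A = 95 × 12 = 1140.00, centroid at (69.50, 174.00).
ΣA = 6240.00 in²
ΣAx_c = (3960.00)(11.00) + (1140.00)(69.50) + (1140.00)(69.50) = 202020.00 in³
ΣAy_c = (3960.00)(90.00) + (1140.00)(6.00) + (1140.00)(174.00) = 561600.00 in³
x_c = 202020.00 / 6240.00 = 32.38 in
y_c = 561600.00 / 6240.00 = 90.00 in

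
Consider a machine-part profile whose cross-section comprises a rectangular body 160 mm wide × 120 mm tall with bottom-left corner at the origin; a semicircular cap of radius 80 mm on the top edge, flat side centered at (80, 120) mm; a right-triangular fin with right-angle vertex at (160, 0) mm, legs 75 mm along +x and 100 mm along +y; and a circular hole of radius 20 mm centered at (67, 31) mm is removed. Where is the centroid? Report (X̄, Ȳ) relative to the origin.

Part | A | x̄ᵢ | ȳᵢ | A·x̄ᵢ | A·ȳᵢ
rectangular body | 19200.00 | 80.00 | 60.00 | 1536000.00 | 1152000.00
semicircular top | 10053.10 | 80.00 | 153.95 | 804247.72 | 1547704.91
triangular fin | 3750.00 | 185.00 | 33.33 | 693750.00 | 125000.00
hole | -1256.64 | 67.00 | 31.00 | -84194.68 | -38955.75
Σ | 31746.46 |  |  | 2949803.04 | 2785749.16
X̄ = 2949803.04 / 31746.46 = 92.92 mm
Ȳ = 2785749.16 / 31746.46 = 87.75 mm

X̄ = 92.92 mm, Ȳ = 87.75 mm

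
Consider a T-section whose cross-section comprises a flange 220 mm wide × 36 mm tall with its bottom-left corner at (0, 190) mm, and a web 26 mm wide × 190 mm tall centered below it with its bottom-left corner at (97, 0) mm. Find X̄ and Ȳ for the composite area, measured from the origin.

web: A = 26 × 190 = 4940.00, centroid at (110.00, 95.00).
flange: A = 220 × 36 = 7920.00, centroid at (110.00, 208.00).
ΣA = 12860.00 mm²
ΣAX̄ = (4940.00)(110.00) + (7920.00)(110.00) = 1414600.00 mm³
ΣAȲ = (4940.00)(95.00) + (7920.00)(208.00) = 2116660.00 mm³
X̄ = 1414600.00 / 12860.00 = 110.00 mm
Ȳ = 2116660.00 / 12860.00 = 164.59 mm

X̄ = 110.00 mm, Ȳ = 164.59 mm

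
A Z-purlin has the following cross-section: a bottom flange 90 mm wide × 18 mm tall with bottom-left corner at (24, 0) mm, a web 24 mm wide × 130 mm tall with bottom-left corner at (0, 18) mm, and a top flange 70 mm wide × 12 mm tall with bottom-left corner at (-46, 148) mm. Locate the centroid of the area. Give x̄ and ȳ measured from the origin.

x̄ = 25.09 mm, ȳ = 72.20 mm

bottom flange: A = 90 × 18 = 1620.00, centroid at (69.00, 9.00).
web: A = 24 × 130 = 3120.00, centroid at (12.00, 83.00).
top flange: A = 70 × 12 = 840.00, centroid at (-11.00, 154.00).
ΣA = 5580.00 mm², ΣAx̄ = 139980.00 mm³, ΣAȳ = 402900.00 mm³.
x̄ = 139980.00/5580.00 = 25.09 mm; ȳ = 402900.00/5580.00 = 72.20 mm.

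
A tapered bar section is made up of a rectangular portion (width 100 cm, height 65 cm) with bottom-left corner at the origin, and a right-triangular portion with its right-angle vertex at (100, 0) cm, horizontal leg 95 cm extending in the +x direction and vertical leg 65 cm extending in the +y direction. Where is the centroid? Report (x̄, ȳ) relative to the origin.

rectangular portion: A = 100 × 65 = 6500.00, centroid at (50.00, 32.50).
triangular portion: A = ½·95·65 = 3087.50, centroid at (131.67, 21.67).
ΣA = 9587.50 cm², ΣAx̄ = 731520.83 cm³, ΣAȳ = 278145.83 cm³.
x̄ = 731520.83/9587.50 = 76.30 cm; ȳ = 278145.83/9587.50 = 29.01 cm.

x̄ = 76.30 cm, ȳ = 29.01 cm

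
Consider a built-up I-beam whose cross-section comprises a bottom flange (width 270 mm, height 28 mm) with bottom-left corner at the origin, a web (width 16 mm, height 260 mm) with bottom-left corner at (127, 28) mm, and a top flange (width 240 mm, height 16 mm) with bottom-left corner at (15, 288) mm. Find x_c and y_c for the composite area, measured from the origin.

bottom flange: A = 270 × 28 = 7560.00, centroid at (135.00, 14.00).
web: A = 16 × 260 = 4160.00, centroid at (135.00, 158.00).
top flange: A = 240 × 16 = 3840.00, centroid at (135.00, 296.00).
ΣA = 15560.00 mm², ΣAx_c = 2100600.00 mm³, ΣAy_c = 1899760.00 mm³.
x_c = 2100600.00/15560.00 = 135.00 mm; y_c = 1899760.00/15560.00 = 122.09 mm.

x_c = 135.00 mm, y_c = 122.09 mm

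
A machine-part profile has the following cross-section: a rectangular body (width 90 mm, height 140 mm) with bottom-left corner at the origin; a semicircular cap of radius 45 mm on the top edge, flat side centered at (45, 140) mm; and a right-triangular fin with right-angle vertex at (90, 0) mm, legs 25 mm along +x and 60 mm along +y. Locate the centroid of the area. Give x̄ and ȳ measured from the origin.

rectangular body: A = 90 × 140 = 12600.00, centroid at (45.00, 70.00).
semicircular top: A = ½π·45² = 3180.86, centroid at (45.00, 159.10).
triangular fin: A = ½·25·60 = 750.00, centroid at (98.33, 20.00).
ΣA = 16530.86 mm²
ΣAx̄ = (12600.00)(45.00) + (3180.86)(45.00) + (750.00)(98.33) = 783888.82 mm³
ΣAȳ = (12600.00)(70.00) + (3180.86)(159.10) + (750.00)(20.00) = 1403070.76 mm³
x̄ = 783888.82 / 16530.86 = 47.42 mm
ȳ = 1403070.76 / 16530.86 = 84.88 mm

x̄ = 47.42 mm, ȳ = 84.88 mm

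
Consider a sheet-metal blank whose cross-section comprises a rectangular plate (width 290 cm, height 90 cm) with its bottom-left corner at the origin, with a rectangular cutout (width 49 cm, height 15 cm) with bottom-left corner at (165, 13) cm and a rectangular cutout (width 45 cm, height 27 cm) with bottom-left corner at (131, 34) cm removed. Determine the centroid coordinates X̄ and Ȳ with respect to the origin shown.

X̄ = 143.22 cm, Ȳ = 45.62 cm

plate: A = 290 × 90 = 26100.00, centroid at (145.00, 45.00).
hole 1: A = −(49 × 15) = -735.00, centroid at (189.50, 20.50).
hole 2: A = −(45 × 27) = -1215.00, centroid at (153.50, 47.50).
ΣA = 24150.00 cm²
ΣAX̄ = (26100.00)(145.00) + (-735.00)(189.50) + (-1215.00)(153.50) = 3458715.00 cm³
ΣAȲ = (26100.00)(45.00) + (-735.00)(20.50) + (-1215.00)(47.50) = 1101720.00 cm³
X̄ = 3458715.00 / 24150.00 = 143.22 cm
Ȳ = 1101720.00 / 24150.00 = 45.62 cm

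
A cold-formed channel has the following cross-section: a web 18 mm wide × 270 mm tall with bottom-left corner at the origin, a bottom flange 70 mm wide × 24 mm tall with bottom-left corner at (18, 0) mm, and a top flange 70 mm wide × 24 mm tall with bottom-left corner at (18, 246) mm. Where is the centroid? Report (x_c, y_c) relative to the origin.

x_c = 26.99 mm, y_c = 135.00 mm

web: A = 18 × 270 = 4860.00, centroid at (9.00, 135.00).
bottom flange: A = 70 × 24 = 1680.00, centroid at (53.00, 12.00).
top flange: A = 70 × 24 = 1680.00, centroid at (53.00, 258.00).
ΣA = 8220.00 mm²
ΣAx_c = (4860.00)(9.00) + (1680.00)(53.00) + (1680.00)(53.00) = 221820.00 mm³
ΣAy_c = (4860.00)(135.00) + (1680.00)(12.00) + (1680.00)(258.00) = 1109700.00 mm³
x_c = 221820.00 / 8220.00 = 26.99 mm
y_c = 1109700.00 / 8220.00 = 135.00 mm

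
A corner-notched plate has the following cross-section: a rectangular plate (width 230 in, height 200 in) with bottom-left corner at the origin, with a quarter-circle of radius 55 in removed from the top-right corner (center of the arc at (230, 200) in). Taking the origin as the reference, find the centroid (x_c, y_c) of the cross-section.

plate: A = 230 × 200 = 46000.00, centroid at (115.00, 100.00).
removed quarter-circle: A = −¼π·55² = -2375.83, centroid at (206.66, 176.66).
ΣA = 43624.17 in²
ΣAx_c = (46000.00)(115.00) + (-2375.83)(206.66) = 4799017.56 in³
ΣAy_c = (46000.00)(100.00) + (-2375.83)(176.66) = 4180292.44 in³
x_c = 4799017.56 / 43624.17 = 110.01 in
y_c = 4180292.44 / 43624.17 = 95.83 in

x_c = 110.01 in, y_c = 95.83 in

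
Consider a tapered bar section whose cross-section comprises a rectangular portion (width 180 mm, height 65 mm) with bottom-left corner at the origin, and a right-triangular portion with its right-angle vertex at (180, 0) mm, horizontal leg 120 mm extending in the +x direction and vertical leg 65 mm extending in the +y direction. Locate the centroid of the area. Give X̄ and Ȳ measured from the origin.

X̄ = 122.50 mm, Ȳ = 29.79 mm

Part | A | x̄ᵢ | ȳᵢ | A·x̄ᵢ | A·ȳᵢ
rectangular portion | 11700.00 | 90.00 | 32.50 | 1053000.00 | 380250.00
triangular portion | 3900.00 | 220.00 | 21.67 | 858000.00 | 84500.00
Σ | 15600.00 |  |  | 1911000.00 | 464750.00
X̄ = 1911000.00 / 15600.00 = 122.50 mm
Ȳ = 464750.00 / 15600.00 = 29.79 mm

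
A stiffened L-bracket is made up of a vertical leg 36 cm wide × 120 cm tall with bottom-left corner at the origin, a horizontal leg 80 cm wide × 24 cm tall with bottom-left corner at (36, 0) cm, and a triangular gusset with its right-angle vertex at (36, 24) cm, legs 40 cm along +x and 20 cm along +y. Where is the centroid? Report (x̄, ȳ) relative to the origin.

Part | A | x̄ᵢ | ȳᵢ | A·x̄ᵢ | A·ȳᵢ
vertical leg | 4320.00 | 18.00 | 60.00 | 77760.00 | 259200.00
horizontal leg | 1920.00 | 76.00 | 12.00 | 145920.00 | 23040.00
gusset | 400.00 | 49.33 | 30.67 | 19733.33 | 12266.67
Σ | 6640.00 |  |  | 243413.33 | 294506.67
x̄ = 243413.33 / 6640.00 = 36.66 cm
ȳ = 294506.67 / 6640.00 = 44.35 cm

x̄ = 36.66 cm, ȳ = 44.35 cm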